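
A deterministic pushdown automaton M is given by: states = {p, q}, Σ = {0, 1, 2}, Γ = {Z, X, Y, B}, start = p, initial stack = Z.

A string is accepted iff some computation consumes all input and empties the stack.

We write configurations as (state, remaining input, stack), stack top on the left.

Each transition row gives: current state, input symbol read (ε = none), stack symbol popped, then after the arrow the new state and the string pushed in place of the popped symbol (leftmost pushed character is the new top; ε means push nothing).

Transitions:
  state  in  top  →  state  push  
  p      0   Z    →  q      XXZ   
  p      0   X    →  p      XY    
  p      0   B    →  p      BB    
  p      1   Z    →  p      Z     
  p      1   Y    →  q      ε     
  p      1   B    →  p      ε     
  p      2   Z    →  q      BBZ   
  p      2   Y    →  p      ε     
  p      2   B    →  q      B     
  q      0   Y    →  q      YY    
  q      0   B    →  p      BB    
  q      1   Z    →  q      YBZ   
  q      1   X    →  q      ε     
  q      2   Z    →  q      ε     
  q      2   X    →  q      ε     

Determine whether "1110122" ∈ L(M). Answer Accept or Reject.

(p, 1110122, Z)
  read 1, top Z: go to p, push Z → (p, 110122, Z)
  read 1, top Z: go to p, push Z → (p, 10122, Z)
  read 1, top Z: go to p, push Z → (p, 0122, Z)
  read 0, top Z: go to q, push XXZ → (q, 122, XXZ)
  read 1, top X: go to q, push ε → (q, 22, XZ)
  read 2, top X: go to q, push ε → (q, 2, Z)
  read 2, top Z: go to q, push ε → (q, ε, ε)
All input consumed and the stack is empty.

Accept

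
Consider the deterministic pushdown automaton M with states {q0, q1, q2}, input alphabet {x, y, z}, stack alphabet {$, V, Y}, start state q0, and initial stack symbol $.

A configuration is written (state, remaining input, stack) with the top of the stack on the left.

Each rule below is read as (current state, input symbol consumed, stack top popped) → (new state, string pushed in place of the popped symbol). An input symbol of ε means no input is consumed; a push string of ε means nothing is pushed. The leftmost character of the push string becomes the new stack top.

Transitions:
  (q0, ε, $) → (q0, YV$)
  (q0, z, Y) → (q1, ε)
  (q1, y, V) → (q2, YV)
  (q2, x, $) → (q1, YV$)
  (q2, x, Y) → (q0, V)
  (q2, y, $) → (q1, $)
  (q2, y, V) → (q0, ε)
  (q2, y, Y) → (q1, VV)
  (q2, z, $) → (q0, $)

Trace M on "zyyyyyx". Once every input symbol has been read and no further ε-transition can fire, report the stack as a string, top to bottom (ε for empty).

VVVVVV$

(q0, zyyyyyx, $)
  ε-move, top $: go to q0, push YV$ → (q0, zyyyyyx, YV$)
  read z, top Y: go to q1, push ε → (q1, yyyyyx, V$)
  read y, top V: go to q2, push YV → (q2, yyyyx, YV$)
  read y, top Y: go to q1, push VV → (q1, yyyx, VVV$)
  read y, top V: go to q2, push YV → (q2, yyx, YVVV$)
  read y, top Y: go to q1, push VV → (q1, yx, VVVVV$)
  read y, top V: go to q2, push YV → (q2, x, YVVVVV$)
  read x, top Y: go to q0, push V → (q0, ε, VVVVVV$)
All input consumed in state q0 with stack VVVVVV$.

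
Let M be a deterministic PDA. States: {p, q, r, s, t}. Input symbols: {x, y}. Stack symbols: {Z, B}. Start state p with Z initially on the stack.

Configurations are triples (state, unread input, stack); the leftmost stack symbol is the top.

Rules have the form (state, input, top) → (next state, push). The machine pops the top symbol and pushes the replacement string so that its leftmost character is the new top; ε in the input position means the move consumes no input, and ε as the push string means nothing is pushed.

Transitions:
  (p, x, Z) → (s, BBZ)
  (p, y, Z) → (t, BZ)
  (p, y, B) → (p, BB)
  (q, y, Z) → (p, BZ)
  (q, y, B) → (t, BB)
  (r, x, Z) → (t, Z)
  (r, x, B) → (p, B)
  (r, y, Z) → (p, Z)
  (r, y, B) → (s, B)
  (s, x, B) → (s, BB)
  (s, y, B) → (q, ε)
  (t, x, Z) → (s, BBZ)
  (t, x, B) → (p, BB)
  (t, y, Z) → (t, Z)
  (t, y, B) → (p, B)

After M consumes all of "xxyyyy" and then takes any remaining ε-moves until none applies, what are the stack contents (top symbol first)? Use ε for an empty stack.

(p, xxyyyy, Z)
  read x, top Z: go to s, push BBZ → (s, xyyyy, BBZ)
  read x, top B: go to s, push BB → (s, yyyy, BBBZ)
  read y, top B: go to q, push ε → (q, yyy, BBZ)
  read y, top B: go to t, push BB → (t, yy, BBBZ)
  read y, top B: go to p, push B → (p, y, BBBZ)
  read y, top B: go to p, push BB → (p, ε, BBBBZ)
All input consumed in state p with stack BBBBZ.

BBBBZ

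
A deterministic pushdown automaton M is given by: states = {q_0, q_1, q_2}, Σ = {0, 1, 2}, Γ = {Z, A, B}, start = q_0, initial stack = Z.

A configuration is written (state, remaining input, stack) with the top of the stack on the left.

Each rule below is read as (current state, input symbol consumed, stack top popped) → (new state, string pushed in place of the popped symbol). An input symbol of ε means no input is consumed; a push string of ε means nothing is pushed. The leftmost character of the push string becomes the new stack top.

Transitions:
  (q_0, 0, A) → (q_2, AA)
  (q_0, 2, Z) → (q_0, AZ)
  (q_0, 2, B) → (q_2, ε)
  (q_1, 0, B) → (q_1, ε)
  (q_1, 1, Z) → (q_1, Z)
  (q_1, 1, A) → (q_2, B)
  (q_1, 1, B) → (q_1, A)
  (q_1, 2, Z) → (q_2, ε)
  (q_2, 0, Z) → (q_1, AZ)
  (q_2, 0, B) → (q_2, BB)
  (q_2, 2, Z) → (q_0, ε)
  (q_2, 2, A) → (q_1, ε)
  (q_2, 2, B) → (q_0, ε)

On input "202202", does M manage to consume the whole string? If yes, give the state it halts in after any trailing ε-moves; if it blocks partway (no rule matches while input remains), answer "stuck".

(q_0, 202202, Z) ⊢ (q_0, 02202, AZ) ⊢ (q_2, 2202, AAZ) ⊢ (q_1, 202, AZ)
No transition for (q_1, 2, top A); M blocks with input 202 remaining.

stuck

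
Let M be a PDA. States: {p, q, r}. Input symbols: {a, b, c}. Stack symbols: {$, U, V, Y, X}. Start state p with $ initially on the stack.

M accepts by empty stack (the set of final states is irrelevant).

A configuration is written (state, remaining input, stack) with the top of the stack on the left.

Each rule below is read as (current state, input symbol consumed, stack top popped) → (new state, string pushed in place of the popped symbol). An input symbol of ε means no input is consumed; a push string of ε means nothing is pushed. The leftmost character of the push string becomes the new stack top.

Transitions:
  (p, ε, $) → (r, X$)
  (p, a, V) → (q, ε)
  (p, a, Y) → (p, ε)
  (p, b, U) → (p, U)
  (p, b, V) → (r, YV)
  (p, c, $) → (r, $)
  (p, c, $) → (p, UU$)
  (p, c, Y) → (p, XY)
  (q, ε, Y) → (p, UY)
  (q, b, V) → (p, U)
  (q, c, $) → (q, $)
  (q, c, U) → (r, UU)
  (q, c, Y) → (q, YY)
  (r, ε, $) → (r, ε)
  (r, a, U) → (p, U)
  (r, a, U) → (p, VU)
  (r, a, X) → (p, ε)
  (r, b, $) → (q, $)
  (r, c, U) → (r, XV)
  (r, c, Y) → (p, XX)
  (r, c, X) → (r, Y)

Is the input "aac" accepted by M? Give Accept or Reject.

Accept

One accepting computation: (p, aac, $) ⊢ (r, aac, X$) ⊢ (p, ac, $) ⊢ (r, ac, X$) ⊢ (p, c, $) ⊢ (r, ε, $) ⊢ (r, ε, ε)
All input consumed and the stack is empty.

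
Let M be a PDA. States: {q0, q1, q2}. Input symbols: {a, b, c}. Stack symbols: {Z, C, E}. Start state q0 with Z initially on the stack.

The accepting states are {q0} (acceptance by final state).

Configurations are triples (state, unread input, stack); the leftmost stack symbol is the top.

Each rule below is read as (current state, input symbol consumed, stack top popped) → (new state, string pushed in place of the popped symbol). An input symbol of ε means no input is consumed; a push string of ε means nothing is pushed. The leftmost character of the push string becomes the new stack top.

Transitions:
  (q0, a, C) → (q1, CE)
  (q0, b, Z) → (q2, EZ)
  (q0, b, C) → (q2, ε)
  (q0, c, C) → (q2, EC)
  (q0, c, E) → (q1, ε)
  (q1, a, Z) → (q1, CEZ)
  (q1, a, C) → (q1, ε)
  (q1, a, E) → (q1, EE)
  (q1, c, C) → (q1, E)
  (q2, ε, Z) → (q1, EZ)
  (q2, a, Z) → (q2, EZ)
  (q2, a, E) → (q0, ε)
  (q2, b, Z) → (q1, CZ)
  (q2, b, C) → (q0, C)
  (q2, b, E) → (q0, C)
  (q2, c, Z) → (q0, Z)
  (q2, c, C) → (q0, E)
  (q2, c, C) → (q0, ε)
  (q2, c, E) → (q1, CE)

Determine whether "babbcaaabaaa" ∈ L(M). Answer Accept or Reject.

Reject

No computation consumes all input and reaches a final state.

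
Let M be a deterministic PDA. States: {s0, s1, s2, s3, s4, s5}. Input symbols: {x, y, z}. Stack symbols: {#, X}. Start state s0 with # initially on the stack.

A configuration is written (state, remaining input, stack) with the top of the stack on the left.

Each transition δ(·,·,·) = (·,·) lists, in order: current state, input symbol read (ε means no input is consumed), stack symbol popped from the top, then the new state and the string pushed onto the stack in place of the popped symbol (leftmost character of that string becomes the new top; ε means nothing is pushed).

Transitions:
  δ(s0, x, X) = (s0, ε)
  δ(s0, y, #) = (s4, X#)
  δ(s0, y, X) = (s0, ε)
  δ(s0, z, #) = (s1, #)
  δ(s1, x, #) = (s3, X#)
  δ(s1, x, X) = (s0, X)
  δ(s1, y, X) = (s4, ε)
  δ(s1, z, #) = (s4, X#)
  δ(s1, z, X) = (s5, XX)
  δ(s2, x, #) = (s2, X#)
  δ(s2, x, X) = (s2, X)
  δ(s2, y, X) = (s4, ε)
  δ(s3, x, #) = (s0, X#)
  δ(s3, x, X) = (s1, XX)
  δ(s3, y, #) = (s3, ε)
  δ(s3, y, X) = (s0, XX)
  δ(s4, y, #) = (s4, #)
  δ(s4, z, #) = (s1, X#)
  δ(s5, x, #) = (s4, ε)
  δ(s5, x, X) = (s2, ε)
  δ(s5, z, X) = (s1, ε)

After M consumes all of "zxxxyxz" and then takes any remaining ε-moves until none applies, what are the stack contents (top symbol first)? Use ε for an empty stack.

(s0, zxxxyxz, #)
  read z, top #: go to s1, push # → (s1, xxxyxz, #)
  read x, top #: go to s3, push X# → (s3, xxyxz, X#)
  read x, top X: go to s1, push XX → (s1, xyxz, XX#)
  read x, top X: go to s0, push X → (s0, yxz, XX#)
  read y, top X: go to s0, push ε → (s0, xz, X#)
  read x, top X: go to s0, push ε → (s0, z, #)
  read z, top #: go to s1, push # → (s1, ε, #)
All input consumed in state s1 with stack #.

#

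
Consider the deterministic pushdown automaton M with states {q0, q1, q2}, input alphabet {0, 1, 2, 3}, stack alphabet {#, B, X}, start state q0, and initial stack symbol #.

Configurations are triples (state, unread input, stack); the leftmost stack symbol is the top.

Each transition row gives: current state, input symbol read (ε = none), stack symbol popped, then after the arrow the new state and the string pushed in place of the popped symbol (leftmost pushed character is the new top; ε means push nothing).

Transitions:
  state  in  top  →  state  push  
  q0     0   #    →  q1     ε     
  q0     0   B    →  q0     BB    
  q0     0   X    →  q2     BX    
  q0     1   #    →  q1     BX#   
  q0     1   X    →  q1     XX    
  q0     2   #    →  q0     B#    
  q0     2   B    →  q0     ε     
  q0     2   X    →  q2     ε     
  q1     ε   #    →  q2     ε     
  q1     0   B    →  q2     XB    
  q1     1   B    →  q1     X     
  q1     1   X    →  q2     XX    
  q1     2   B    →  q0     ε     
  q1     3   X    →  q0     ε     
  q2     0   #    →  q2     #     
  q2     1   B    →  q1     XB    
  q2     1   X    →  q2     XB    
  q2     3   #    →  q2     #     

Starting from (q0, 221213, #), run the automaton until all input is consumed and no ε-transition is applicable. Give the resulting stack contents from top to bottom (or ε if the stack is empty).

(q0, 221213, #)
  read 2, top #: go to q0, push B# → (q0, 21213, B#)
  read 2, top B: go to q0, push ε → (q0, 1213, #)
  read 1, top #: go to q1, push BX# → (q1, 213, BX#)
  read 2, top B: go to q0, push ε → (q0, 13, X#)
  read 1, top X: go to q1, push XX → (q1, 3, XX#)
  read 3, top X: go to q0, push ε → (q0, ε, X#)
All input consumed in state q0 with stack X#.

X#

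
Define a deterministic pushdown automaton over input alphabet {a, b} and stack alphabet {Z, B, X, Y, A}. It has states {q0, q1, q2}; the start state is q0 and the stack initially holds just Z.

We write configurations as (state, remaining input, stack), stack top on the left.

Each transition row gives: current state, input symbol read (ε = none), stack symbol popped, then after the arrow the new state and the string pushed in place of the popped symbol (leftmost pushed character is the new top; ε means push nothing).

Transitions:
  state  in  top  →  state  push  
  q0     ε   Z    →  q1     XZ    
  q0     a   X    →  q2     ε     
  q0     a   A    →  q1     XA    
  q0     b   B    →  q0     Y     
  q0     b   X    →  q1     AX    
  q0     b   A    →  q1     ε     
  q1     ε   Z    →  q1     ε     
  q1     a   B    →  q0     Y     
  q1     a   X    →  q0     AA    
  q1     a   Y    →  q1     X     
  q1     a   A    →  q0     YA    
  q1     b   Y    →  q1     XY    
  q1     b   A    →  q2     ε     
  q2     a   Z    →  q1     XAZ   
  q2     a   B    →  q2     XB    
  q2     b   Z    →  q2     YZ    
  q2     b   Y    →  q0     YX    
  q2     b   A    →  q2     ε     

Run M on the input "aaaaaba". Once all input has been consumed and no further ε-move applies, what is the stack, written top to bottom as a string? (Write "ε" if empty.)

(q0, aaaaaba, Z)
  ε-move, top Z: go to q1, push XZ → (q1, aaaaaba, XZ)
  read a, top X: go to q0, push AA → (q0, aaaaba, AAZ)
  read a, top A: go to q1, push XA → (q1, aaaba, XAAZ)
  read a, top X: go to q0, push AA → (q0, aaba, AAAAZ)
  read a, top A: go to q1, push XA → (q1, aba, XAAAAZ)
  read a, top X: go to q0, push AA → (q0, ba, AAAAAAZ)
  read b, top A: go to q1, push ε → (q1, a, AAAAAZ)
  read a, top A: go to q0, push YA → (q0, ε, YAAAAAZ)
All input consumed in state q0 with stack YAAAAAZ.

YAAAAAZ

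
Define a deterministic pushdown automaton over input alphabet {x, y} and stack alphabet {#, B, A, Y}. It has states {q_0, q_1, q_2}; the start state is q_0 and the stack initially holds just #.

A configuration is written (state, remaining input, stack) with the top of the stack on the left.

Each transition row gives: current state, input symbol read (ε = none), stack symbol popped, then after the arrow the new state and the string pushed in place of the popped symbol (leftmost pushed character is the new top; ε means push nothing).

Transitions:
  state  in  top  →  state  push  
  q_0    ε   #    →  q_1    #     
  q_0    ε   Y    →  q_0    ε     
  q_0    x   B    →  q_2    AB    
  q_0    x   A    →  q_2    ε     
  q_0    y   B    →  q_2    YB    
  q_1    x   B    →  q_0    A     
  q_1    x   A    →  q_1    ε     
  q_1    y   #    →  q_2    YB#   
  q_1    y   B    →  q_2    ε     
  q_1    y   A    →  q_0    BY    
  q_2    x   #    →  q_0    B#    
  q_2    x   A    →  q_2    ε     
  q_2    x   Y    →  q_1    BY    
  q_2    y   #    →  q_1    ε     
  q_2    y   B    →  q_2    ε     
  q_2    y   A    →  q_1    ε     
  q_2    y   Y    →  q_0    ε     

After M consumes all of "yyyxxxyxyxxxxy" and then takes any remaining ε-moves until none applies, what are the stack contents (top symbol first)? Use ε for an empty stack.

B#

(q_0, yyyxxxyxyxxxxy, #)
  ε-move, top #: go to q_1, push # → (q_1, yyyxxxyxyxxxxy, #)
  read y, top #: go to q_2, push YB# → (q_2, yyxxxyxyxxxxy, YB#)
  read y, top Y: go to q_0, push ε → (q_0, yxxxyxyxxxxy, B#)
  read y, top B: go to q_2, push YB → (q_2, xxxyxyxxxxy, YB#)
  read x, top Y: go to q_1, push BY → (q_1, xxyxyxxxxy, BYB#)
  read x, top B: go to q_0, push A → (q_0, xyxyxxxxy, AYB#)
  read x, top A: go to q_2, push ε → (q_2, yxyxxxxy, YB#)
  read y, top Y: go to q_0, push ε → (q_0, xyxxxxy, B#)
  read x, top B: go to q_2, push AB → (q_2, yxxxxy, AB#)
  read y, top A: go to q_1, push ε → (q_1, xxxxy, B#)
  read x, top B: go to q_0, push A → (q_0, xxxy, A#)
  read x, top A: go to q_2, push ε → (q_2, xxy, #)
  read x, top #: go to q_0, push B# → (q_0, xy, B#)
  read x, top B: go to q_2, push AB → (q_2, y, AB#)
  read y, top A: go to q_1, push ε → (q_1, ε, B#)
All input consumed in state q_1 with stack B#.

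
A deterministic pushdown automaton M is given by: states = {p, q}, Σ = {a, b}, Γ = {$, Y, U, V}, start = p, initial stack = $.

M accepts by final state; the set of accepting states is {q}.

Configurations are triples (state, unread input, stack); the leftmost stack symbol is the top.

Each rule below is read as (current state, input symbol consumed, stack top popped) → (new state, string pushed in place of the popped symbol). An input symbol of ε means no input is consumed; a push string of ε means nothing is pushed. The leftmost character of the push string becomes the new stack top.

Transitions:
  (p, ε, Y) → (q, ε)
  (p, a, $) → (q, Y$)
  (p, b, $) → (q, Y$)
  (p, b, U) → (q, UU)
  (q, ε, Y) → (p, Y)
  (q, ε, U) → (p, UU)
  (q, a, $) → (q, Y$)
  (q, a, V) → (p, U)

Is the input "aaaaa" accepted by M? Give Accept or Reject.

(p, aaaaa, $) ⊢ (q, aaaa, Y$) ⊢ (p, aaaa, Y$) ⊢ (q, aaaa, $) ⊢ (q, aaa, Y$) ⊢ (p, aaa, Y$) ⊢ (q, aaa, $) ⊢ (q, aa, Y$) ⊢ (p, aa, Y$) ⊢ (q, aa, $) ⊢ (q, a, Y$) ⊢ (p, a, Y$) ⊢ (q, a, $) ⊢ (q, ε, Y$)
All input consumed; state q ∈ F.

Accept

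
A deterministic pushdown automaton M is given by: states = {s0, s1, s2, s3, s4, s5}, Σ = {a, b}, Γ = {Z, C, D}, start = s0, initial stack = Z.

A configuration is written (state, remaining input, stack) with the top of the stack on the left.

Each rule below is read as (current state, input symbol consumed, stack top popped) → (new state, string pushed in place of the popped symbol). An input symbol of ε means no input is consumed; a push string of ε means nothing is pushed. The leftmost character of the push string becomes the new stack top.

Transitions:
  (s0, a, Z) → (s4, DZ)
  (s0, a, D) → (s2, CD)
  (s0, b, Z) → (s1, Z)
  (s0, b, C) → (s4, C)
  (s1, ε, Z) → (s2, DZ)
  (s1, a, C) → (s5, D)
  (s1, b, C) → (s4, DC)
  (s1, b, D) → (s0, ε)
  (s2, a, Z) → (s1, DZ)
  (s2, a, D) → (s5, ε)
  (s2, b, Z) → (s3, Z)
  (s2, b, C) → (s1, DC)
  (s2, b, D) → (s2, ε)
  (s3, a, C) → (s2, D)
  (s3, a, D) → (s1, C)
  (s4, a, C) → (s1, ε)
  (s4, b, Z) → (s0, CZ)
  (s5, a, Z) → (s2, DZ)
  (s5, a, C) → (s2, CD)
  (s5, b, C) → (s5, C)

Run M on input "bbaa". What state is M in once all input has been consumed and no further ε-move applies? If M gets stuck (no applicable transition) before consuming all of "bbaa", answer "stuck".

(s0, bbaa, Z) ⊢ (s1, baa, Z) ⊢ (s2, baa, DZ) ⊢ (s2, aa, Z) ⊢ (s1, a, DZ)
No transition for (s1, a, top D); M blocks with input a remaining.

stuck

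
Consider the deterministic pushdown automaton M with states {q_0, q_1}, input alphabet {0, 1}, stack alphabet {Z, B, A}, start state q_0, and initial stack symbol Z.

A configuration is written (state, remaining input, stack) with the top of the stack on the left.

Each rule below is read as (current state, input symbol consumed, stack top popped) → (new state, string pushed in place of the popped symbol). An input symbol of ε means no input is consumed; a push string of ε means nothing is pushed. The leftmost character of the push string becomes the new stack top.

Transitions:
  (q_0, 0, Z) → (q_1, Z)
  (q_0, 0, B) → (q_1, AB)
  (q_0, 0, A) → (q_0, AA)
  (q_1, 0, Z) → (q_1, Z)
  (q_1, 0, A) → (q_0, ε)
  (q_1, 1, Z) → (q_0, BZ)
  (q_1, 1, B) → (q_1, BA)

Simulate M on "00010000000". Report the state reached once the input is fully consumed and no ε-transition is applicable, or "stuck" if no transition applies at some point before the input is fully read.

q_1

(q_0, 00010000000, Z)
  read 0, top Z: go to q_1, push Z → (q_1, 0010000000, Z)
  read 0, top Z: go to q_1, push Z → (q_1, 010000000, Z)
  read 0, top Z: go to q_1, push Z → (q_1, 10000000, Z)
  read 1, top Z: go to q_0, push BZ → (q_0, 0000000, BZ)
  read 0, top B: go to q_1, push AB → (q_1, 000000, ABZ)
  read 0, top A: go to q_0, push ε → (q_0, 00000, BZ)
  read 0, top B: go to q_1, push AB → (q_1, 0000, ABZ)
  read 0, top A: go to q_0, push ε → (q_0, 000, BZ)
  read 0, top B: go to q_1, push AB → (q_1, 00, ABZ)
  read 0, top A: go to q_0, push ε → (q_0, 0, BZ)
  read 0, top B: go to q_1, push AB → (q_1, ε, ABZ)
All input consumed; M is in state q_1.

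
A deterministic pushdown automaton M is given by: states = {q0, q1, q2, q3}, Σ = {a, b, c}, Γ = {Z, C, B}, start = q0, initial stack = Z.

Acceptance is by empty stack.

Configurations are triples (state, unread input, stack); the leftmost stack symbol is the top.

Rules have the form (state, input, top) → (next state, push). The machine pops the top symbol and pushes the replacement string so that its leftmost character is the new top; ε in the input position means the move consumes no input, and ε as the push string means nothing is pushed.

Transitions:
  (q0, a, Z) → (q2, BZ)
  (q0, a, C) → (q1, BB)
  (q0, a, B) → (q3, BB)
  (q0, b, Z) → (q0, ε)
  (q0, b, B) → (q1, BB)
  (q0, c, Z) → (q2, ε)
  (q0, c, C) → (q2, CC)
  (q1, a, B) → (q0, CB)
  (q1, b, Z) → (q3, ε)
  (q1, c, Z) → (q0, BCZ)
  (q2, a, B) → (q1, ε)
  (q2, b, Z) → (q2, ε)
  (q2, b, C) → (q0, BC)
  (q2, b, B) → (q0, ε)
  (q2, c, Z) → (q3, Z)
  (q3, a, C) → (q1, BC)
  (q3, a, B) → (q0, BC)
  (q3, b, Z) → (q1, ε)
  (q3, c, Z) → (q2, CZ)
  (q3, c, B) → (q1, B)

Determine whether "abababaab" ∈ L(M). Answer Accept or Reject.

(q0, abababaab, Z) ⊢ (q2, bababaab, BZ) ⊢ (q0, ababaab, Z) ⊢ (q2, babaab, BZ) ⊢ (q0, abaab, Z) ⊢ (q2, baab, BZ) ⊢ (q0, aab, Z) ⊢ (q2, ab, BZ) ⊢ (q1, b, Z) ⊢ (q3, ε, ε)
All input consumed and the stack is empty.

Accept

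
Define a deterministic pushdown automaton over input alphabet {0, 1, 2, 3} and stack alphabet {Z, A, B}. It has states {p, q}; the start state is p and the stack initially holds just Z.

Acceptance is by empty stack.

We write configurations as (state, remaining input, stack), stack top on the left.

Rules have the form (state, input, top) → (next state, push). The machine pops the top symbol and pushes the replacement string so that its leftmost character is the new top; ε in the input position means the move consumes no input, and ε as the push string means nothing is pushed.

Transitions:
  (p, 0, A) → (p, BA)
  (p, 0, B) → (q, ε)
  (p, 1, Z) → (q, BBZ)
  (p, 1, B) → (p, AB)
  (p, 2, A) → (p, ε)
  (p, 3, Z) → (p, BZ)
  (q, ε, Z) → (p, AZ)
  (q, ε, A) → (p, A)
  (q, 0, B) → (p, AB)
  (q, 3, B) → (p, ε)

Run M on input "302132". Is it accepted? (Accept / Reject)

(p, 302132, Z)
  read 3, top Z: go to p, push BZ → (p, 02132, BZ)
  read 0, top B: go to q, push ε → (q, 2132, Z)
  ε-move, top Z: go to p, push AZ → (p, 2132, AZ)
  read 2, top A: go to p, push ε → (p, 132, Z)
  read 1, top Z: go to q, push BBZ → (q, 32, BBZ)
  read 3, top B: go to p, push ε → (p, 2, BZ)
No transition applies at (p, 2, BZ); input not fully consumed.

Reject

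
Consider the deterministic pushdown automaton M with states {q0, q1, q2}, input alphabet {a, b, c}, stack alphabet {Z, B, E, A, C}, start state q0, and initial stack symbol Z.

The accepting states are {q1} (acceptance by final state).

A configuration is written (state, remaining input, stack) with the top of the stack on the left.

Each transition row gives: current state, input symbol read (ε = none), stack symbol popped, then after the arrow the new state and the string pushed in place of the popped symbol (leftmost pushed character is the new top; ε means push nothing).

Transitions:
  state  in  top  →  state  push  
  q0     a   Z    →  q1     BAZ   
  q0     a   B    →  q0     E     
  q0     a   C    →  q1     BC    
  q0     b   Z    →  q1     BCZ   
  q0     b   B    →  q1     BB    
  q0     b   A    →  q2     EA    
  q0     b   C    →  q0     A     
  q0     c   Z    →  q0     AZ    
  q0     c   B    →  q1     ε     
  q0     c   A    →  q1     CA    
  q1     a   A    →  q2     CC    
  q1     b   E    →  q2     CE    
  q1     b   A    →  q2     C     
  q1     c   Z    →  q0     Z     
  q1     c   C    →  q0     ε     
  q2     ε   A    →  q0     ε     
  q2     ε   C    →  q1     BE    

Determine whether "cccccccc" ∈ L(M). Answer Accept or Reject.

(q0, cccccccc, Z)
  read c, top Z: go to q0, push AZ → (q0, ccccccc, AZ)
  read c, top A: go to q1, push CA → (q1, cccccc, CAZ)
  read c, top C: go to q0, push ε → (q0, ccccc, AZ)
  read c, top A: go to q1, push CA → (q1, cccc, CAZ)
  read c, top C: go to q0, push ε → (q0, ccc, AZ)
  read c, top A: go to q1, push CA → (q1, cc, CAZ)
  read c, top C: go to q0, push ε → (q0, c, AZ)
  read c, top A: go to q1, push CA → (q1, ε, CAZ)
All input consumed; state q1 ∈ F.

Accept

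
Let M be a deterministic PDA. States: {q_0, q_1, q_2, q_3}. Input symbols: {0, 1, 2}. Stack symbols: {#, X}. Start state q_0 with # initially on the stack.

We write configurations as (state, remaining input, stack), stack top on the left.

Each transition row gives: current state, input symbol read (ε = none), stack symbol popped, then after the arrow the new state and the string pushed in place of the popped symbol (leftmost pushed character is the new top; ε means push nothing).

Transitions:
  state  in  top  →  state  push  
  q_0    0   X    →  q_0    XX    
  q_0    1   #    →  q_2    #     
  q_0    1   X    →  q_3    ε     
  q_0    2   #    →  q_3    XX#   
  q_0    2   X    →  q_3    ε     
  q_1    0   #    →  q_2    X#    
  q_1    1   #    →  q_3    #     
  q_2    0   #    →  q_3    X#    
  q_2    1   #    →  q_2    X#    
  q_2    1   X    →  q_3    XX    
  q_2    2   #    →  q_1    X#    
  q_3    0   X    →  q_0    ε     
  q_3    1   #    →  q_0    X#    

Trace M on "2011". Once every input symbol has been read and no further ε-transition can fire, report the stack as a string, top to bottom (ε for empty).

X#

(q_0, 2011, #)
  read 2, top #: go to q_3, push XX# → (q_3, 011, XX#)
  read 0, top X: go to q_0, push ε → (q_0, 11, X#)
  read 1, top X: go to q_3, push ε → (q_3, 1, #)
  read 1, top #: go to q_0, push X# → (q_0, ε, X#)
All input consumed in state q_0 with stack X#.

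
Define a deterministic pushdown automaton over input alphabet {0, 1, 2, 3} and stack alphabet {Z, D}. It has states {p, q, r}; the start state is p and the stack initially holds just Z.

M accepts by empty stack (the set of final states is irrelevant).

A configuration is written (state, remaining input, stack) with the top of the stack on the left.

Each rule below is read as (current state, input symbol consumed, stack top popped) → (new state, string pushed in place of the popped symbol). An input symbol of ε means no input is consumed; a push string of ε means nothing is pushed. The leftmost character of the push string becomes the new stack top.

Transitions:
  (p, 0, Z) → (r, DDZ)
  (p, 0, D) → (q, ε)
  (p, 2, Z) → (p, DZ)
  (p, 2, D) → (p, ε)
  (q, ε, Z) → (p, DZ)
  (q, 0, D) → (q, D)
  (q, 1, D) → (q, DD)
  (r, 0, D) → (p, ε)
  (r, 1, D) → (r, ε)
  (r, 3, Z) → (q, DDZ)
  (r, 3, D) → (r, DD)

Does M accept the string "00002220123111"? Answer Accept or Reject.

Reject

(p, 00002220123111, Z) ⊢ (r, 0002220123111, DDZ) ⊢ (p, 002220123111, DZ) ⊢ (q, 02220123111, Z) ⊢ (p, 02220123111, DZ) ⊢ (q, 2220123111, Z) ⊢ (p, 2220123111, DZ) ⊢ (p, 220123111, Z) ⊢ (p, 20123111, DZ) ⊢ (p, 0123111, Z) ⊢ (r, 123111, DDZ) ⊢ (r, 23111, DZ)
No transition applies at (r, 23111, DZ); input not fully consumed.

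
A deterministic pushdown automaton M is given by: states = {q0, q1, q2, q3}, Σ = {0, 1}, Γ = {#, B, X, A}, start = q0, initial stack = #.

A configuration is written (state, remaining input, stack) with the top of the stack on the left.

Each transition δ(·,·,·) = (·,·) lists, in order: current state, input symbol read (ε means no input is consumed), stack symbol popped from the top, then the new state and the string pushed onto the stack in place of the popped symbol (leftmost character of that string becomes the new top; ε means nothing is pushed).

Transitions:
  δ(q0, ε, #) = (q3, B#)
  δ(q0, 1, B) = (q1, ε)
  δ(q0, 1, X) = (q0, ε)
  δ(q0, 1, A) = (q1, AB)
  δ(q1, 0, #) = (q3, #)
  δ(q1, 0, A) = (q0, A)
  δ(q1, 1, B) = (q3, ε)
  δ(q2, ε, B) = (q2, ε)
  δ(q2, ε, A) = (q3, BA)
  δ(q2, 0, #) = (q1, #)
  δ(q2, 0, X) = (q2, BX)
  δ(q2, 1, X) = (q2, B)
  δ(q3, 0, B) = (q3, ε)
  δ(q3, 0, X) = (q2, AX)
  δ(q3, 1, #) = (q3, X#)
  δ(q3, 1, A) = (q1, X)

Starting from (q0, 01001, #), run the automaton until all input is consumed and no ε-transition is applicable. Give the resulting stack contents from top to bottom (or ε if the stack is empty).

XX#

(q0, 01001, #)
  ε-move, top #: go to q3, push B# → (q3, 01001, B#)
  read 0, top B: go to q3, push ε → (q3, 1001, #)
  read 1, top #: go to q3, push X# → (q3, 001, X#)
  read 0, top X: go to q2, push AX → (q2, 01, AX#)
  ε-move, top A: go to q3, push BA → (q3, 01, BAX#)
  read 0, top B: go to q3, push ε → (q3, 1, AX#)
  read 1, top A: go to q1, push X → (q1, ε, XX#)
All input consumed in state q1 with stack XX#.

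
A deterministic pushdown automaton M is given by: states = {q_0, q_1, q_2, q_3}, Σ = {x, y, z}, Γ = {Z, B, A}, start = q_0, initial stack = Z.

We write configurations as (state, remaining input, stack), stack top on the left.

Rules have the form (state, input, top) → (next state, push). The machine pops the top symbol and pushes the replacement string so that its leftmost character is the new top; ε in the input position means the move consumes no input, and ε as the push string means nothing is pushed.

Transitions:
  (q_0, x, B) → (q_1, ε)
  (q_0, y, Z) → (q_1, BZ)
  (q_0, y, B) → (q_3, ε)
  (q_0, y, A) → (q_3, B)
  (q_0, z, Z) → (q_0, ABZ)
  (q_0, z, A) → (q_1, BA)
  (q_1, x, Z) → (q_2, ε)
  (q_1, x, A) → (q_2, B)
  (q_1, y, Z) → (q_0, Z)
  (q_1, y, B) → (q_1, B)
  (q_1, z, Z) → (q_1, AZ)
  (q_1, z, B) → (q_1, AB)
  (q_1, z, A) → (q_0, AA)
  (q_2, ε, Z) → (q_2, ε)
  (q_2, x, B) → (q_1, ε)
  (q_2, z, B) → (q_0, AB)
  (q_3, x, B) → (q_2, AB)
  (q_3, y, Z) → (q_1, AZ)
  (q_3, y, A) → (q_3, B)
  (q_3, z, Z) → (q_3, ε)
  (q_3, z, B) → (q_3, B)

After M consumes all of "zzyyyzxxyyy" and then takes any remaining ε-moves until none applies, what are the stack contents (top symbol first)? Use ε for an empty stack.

BABZ

(q_0, zzyyyzxxyyy, Z) ⊢ (q_0, zyyyzxxyyy, ABZ) ⊢ (q_1, yyyzxxyyy, BABZ) ⊢ (q_1, yyzxxyyy, BABZ) ⊢ (q_1, yzxxyyy, BABZ) ⊢ (q_1, zxxyyy, BABZ) ⊢ (q_1, xxyyy, ABABZ) ⊢ (q_2, xyyy, BBABZ) ⊢ (q_1, yyy, BABZ) ⊢ (q_1, yy, BABZ) ⊢ (q_1, y, BABZ) ⊢ (q_1, ε, BABZ)
All input consumed in state q_1 with stack BABZ.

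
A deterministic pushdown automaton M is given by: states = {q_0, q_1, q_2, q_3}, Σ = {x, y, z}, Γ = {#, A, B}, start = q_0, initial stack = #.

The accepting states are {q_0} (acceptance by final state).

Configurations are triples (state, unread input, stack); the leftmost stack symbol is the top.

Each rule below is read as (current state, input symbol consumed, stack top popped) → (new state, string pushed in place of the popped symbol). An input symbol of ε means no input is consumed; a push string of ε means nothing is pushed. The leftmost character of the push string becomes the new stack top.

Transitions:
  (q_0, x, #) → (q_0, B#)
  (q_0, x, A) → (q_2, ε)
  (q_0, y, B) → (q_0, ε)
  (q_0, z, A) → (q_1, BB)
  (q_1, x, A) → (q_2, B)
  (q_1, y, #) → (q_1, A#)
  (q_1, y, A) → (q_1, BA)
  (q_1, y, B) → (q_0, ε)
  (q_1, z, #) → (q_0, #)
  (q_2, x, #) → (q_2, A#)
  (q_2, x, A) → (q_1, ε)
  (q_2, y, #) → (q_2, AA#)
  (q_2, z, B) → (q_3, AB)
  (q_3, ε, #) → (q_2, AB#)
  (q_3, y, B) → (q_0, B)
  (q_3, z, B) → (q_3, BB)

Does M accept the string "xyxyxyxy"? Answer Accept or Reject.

(q_0, xyxyxyxy, #)
  read x, top #: go to q_0, push B# → (q_0, yxyxyxy, B#)
  read y, top B: go to q_0, push ε → (q_0, xyxyxy, #)
  read x, top #: go to q_0, push B# → (q_0, yxyxy, B#)
  read y, top B: go to q_0, push ε → (q_0, xyxy, #)
  read x, top #: go to q_0, push B# → (q_0, yxy, B#)
  read y, top B: go to q_0, push ε → (q_0, xy, #)
  read x, top #: go to q_0, push B# → (q_0, y, B#)
  read y, top B: go to q_0, push ε → (q_0, ε, #)
All input consumed; state q_0 ∈ F.

Accept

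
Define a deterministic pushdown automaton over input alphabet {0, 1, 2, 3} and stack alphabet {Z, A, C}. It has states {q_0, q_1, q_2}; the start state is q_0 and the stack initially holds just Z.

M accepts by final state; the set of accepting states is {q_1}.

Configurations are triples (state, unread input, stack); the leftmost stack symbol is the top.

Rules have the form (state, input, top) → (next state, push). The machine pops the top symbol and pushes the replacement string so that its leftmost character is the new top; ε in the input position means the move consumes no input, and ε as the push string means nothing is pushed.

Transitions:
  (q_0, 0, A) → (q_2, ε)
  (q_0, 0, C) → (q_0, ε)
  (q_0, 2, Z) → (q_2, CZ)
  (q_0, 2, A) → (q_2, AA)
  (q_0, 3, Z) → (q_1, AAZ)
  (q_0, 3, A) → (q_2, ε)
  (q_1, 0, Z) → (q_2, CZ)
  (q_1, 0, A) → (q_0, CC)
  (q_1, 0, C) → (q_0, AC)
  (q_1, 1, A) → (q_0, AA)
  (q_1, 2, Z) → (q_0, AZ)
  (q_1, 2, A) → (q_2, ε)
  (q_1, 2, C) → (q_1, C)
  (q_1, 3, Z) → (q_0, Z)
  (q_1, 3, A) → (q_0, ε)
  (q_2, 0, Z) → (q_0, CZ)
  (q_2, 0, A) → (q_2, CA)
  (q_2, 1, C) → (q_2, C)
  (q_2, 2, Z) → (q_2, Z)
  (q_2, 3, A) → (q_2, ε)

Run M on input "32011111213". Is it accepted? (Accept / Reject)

Reject

(q_0, 32011111213, Z)
  read 3, top Z: go to q_1, push AAZ → (q_1, 2011111213, AAZ)
  read 2, top A: go to q_2, push ε → (q_2, 011111213, AZ)
  read 0, top A: go to q_2, push CA → (q_2, 11111213, CAZ)
  read 1, top C: go to q_2, push C → (q_2, 1111213, CAZ)
  read 1, top C: go to q_2, push C → (q_2, 111213, CAZ)
  read 1, top C: go to q_2, push C → (q_2, 11213, CAZ)
  read 1, top C: go to q_2, push C → (q_2, 1213, CAZ)
  read 1, top C: go to q_2, push C → (q_2, 213, CAZ)
No transition applies at (q_2, 213, CAZ); input not fully consumed.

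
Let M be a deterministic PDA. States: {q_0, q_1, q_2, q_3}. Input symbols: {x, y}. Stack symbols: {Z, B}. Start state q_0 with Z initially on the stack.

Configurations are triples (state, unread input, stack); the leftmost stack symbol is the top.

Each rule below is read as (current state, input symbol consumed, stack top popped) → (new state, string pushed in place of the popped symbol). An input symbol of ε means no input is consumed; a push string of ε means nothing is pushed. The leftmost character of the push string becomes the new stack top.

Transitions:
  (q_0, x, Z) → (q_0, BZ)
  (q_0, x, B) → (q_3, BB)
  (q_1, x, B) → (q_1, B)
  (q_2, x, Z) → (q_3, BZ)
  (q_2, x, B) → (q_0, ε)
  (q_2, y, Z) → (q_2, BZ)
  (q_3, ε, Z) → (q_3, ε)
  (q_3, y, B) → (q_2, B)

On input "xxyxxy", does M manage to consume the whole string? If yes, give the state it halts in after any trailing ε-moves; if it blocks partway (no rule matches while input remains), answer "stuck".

(q_0, xxyxxy, Z)
  read x, top Z: go to q_0, push BZ → (q_0, xyxxy, BZ)
  read x, top B: go to q_3, push BB → (q_3, yxxy, BBZ)
  read y, top B: go to q_2, push B → (q_2, xxy, BBZ)
  read x, top B: go to q_0, push ε → (q_0, xy, BZ)
  read x, top B: go to q_3, push BB → (q_3, y, BBZ)
  read y, top B: go to q_2, push B → (q_2, ε, BBZ)
All input consumed; M is in state q_2.

q_2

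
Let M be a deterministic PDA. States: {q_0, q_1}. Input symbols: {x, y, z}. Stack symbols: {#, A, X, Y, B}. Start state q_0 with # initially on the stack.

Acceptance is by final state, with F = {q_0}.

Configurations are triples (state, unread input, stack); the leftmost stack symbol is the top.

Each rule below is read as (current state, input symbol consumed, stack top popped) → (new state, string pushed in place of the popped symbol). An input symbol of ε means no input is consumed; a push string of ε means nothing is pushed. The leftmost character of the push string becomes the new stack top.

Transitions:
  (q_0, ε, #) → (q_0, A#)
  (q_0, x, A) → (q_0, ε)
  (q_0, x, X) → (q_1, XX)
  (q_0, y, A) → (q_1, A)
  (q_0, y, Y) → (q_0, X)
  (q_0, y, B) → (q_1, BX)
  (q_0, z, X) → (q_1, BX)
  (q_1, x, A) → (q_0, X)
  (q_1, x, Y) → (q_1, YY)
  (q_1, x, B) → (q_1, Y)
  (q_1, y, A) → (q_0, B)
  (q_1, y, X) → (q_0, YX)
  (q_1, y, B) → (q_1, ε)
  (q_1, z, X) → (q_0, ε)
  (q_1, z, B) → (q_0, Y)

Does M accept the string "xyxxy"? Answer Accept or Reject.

(q_0, xyxxy, #) ⊢ (q_0, xyxxy, A#) ⊢ (q_0, yxxy, #) ⊢ (q_0, yxxy, A#) ⊢ (q_1, xxy, A#) ⊢ (q_0, xy, X#) ⊢ (q_1, y, XX#) ⊢ (q_0, ε, YXX#)
All input consumed; state q_0 ∈ F.

Accept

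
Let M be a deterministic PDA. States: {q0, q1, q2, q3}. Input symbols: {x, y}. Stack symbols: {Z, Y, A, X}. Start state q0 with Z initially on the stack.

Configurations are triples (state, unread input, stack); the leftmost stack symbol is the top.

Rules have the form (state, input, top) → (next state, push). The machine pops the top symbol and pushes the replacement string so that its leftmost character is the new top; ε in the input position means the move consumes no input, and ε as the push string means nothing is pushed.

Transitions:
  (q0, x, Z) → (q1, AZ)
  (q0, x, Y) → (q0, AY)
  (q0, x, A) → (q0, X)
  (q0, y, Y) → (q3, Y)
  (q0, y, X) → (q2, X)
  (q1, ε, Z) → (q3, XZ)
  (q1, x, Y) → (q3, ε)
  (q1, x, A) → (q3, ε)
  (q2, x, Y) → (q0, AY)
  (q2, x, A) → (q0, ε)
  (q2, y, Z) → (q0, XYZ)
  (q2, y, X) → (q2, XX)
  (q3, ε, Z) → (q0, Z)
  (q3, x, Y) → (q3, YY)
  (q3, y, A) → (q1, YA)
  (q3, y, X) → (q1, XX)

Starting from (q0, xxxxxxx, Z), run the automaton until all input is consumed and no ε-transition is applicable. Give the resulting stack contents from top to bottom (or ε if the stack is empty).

AZ

(q0, xxxxxxx, Z)
  read x, top Z: go to q1, push AZ → (q1, xxxxxx, AZ)
  read x, top A: go to q3, push ε → (q3, xxxxx, Z)
  ε-move, top Z: go to q0, push Z → (q0, xxxxx, Z)
  read x, top Z: go to q1, push AZ → (q1, xxxx, AZ)
  read x, top A: go to q3, push ε → (q3, xxx, Z)
  ε-move, top Z: go to q0, push Z → (q0, xxx, Z)
  read x, top Z: go to q1, push AZ → (q1, xx, AZ)
  read x, top A: go to q3, push ε → (q3, x, Z)
  ε-move, top Z: go to q0, push Z → (q0, x, Z)
  read x, top Z: go to q1, push AZ → (q1, ε, AZ)
All input consumed in state q1 with stack AZ.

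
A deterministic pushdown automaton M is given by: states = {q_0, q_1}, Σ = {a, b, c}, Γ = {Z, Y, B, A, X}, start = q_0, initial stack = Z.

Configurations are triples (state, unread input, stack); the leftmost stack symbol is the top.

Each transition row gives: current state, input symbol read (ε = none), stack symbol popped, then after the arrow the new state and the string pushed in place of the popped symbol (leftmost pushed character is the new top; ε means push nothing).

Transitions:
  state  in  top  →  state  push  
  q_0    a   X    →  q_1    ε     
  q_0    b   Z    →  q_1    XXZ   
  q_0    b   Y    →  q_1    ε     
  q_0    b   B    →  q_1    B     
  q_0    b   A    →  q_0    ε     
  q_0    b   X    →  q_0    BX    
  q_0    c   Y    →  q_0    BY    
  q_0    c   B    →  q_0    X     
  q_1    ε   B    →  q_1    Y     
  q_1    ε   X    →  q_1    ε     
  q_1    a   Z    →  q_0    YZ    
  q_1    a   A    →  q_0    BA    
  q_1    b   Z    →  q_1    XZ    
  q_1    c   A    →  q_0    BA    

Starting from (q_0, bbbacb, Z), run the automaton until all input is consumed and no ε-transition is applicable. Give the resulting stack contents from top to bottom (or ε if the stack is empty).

YYZ

(q_0, bbbacb, Z)
  read b, top Z: go to q_1, push XXZ → (q_1, bbacb, XXZ)
  ε-move, top X: go to q_1, push ε → (q_1, bbacb, XZ)
  ε-move, top X: go to q_1, push ε → (q_1, bbacb, Z)
  read b, top Z: go to q_1, push XZ → (q_1, bacb, XZ)
  ε-move, top X: go to q_1, push ε → (q_1, bacb, Z)
  read b, top Z: go to q_1, push XZ → (q_1, acb, XZ)
  ε-move, top X: go to q_1, push ε → (q_1, acb, Z)
  read a, top Z: go to q_0, push YZ → (q_0, cb, YZ)
  read c, top Y: go to q_0, push BY → (q_0, b, BYZ)
  read b, top B: go to q_1, push B → (q_1, ε, BYZ)
  ε-move, top B: go to q_1, push Y → (q_1, ε, YYZ)
All input consumed in state q_1 with stack YYZ.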